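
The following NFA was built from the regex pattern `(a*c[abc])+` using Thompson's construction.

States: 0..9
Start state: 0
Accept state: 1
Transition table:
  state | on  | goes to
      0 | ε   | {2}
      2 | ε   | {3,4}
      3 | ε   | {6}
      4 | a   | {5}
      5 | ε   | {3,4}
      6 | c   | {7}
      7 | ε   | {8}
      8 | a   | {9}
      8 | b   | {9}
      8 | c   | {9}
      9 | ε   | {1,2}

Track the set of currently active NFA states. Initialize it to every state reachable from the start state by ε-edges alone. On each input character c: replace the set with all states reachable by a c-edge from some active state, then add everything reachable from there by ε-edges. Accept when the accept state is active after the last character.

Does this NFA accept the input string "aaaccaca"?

Answer: ACCEPT

Derivation:
S₀ = ε-closure({0}) = {0,2,3,4,6}
'a' @ 1: {3,4,5,6}
'a' @ 2: {3,4,5,6}
'a' @ 3: {3,4,5,6}
'c' @ 4: {7,8}
'c' @ 5: {1,2,3,4,6,9}  (accept∈set)
'a' @ 6: {3,4,5,6}
'c' @ 7: {7,8}
'a' @ 8: {1,2,3,4,6,9}  (accept∈set)
end set {1,2,3,4,6,9} — state 1 in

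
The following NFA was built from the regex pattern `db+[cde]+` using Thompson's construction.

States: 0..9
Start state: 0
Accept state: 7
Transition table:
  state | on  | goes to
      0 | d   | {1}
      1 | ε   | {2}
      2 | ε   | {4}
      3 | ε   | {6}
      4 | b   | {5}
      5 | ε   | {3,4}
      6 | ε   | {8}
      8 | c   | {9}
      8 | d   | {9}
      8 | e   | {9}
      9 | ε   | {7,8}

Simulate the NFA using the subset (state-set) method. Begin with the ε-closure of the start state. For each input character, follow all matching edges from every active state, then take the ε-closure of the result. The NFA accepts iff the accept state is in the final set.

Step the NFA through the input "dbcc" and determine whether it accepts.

Answer: ACCEPT

Steps:
S₀ = ε-closure({0}) = {0}
'd' @ 1: {1,2,4}
'b' @ 2: {3,4,5,6,8}
'c' @ 3: {7,8,9}  ✓accept
'c' @ 4: {7,8,9}  ✓accept
end set {7,8,9} — state 7 in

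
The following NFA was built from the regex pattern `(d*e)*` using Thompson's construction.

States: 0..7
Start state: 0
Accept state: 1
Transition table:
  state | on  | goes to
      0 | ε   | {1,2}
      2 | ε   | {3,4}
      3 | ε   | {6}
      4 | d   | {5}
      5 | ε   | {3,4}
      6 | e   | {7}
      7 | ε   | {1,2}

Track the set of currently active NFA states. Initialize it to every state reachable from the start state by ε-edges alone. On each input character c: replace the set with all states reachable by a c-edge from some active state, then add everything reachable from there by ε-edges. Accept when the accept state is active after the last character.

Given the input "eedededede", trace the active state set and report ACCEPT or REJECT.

Answer: ACCEPT

Derivation:
start: ε-closure({0}) = {0,1,2,3,4,6}
'e' @ 1: {1,2,3,4,6,7}  [accepting]
'e' @ 2: {1,2,3,4,6,7}  [accepting]
'd' @ 3: {3,4,5,6}
'e' @ 4: {1,2,3,4,6,7}  [accepting]
'd' @ 5: {3,4,5,6}
'e' @ 6: {1,2,3,4,6,7}  [accepting]
'd' @ 7: {3,4,5,6}
'e' @ 8: {1,2,3,4,6,7}  [accepting]
'd' @ 9: {3,4,5,6}
'e' @ 10: {1,2,3,4,6,7}  [accepting]
end set {1,2,3,4,6,7} — state 1 in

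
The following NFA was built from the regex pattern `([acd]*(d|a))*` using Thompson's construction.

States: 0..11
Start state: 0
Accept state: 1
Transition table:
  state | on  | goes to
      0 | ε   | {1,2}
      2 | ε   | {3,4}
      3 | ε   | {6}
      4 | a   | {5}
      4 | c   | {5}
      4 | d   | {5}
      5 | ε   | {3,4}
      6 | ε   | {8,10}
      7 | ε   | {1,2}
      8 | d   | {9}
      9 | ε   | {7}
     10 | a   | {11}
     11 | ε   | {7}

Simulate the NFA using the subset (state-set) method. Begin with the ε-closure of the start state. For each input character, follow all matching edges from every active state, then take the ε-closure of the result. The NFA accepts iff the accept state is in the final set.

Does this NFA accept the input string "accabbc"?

initial (ε-close {0}): {0,1,2,3,4,6,8,10}
'a' @ 1: {1,2,3,4,5,6,7,8,10,11}  ✓accept
'c' @ 2: {3,4,5,6,8,10}
'c' @ 3: {3,4,5,6,8,10}
'a' @ 4: {1,2,3,4,5,6,7,8,10,11}  ✓accept
'b' @ 5: {}  — state set empty
rest 'bc' ignored (set empty)
after full input: {}  (accept=1 not in)

Answer: REJECT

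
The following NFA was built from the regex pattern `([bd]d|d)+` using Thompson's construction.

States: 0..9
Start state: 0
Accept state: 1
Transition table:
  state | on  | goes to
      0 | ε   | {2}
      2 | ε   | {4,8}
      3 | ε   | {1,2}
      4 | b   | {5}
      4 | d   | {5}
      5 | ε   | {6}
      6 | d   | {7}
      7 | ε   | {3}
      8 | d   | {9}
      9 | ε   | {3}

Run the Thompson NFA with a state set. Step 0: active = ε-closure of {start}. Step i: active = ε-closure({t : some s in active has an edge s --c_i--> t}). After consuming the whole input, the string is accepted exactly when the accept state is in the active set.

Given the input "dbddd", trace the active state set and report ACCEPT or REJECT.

Answer: ACCEPT

Steps:
start: ε-closure({0}) = {0,2,4,8}
'd' @ 1: {1,2,3,4,5,6,8,9}  [accepting]
'b' @ 2: {5,6}
'd' @ 3: {1,2,3,4,7,8}  [accepting]
'd' @ 4: {1,2,3,4,5,6,8,9}  [accepting]
'd' @ 5: {1,2,3,4,5,6,7,8,9}  [accepting]
end set {1,2,3,4,5,6,7,8,9} — state 1 in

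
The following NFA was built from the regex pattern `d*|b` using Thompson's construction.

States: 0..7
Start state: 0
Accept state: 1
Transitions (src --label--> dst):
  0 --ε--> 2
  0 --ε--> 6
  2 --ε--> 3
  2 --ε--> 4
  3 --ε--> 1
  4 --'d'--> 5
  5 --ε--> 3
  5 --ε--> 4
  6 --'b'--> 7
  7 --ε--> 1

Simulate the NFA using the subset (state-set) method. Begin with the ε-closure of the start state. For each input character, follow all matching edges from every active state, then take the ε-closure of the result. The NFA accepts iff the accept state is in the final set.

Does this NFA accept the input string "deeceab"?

start: ε-closure({0}) = {0,1,2,3,4,6}
'd' @ 1: {1,3,4,5}  ✓accept
'e' @ 2: {}  — state set empty
rest 'eceab' ignored (set empty)
end set {} — state 1 not in

Answer: REJECT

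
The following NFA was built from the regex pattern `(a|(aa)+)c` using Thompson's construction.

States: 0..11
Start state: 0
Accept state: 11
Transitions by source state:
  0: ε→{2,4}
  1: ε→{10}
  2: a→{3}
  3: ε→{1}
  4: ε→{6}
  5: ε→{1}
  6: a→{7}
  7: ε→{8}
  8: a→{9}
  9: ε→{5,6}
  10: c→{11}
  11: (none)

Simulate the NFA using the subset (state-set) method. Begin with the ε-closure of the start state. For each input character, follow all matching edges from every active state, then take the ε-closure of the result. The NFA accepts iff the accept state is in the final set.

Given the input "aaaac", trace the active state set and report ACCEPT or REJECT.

S₀ = ε-closure({0}) = {0,2,4,6}
'a' @ 1: {1,3,7,8,10}
'a' @ 2: {1,5,6,9,10}
'a' @ 3: {7,8}
'a' @ 4: {1,5,6,9,10}
'c' @ 5: {11}  ✓accept
end set {11} — state 11 in

Answer: ACCEPT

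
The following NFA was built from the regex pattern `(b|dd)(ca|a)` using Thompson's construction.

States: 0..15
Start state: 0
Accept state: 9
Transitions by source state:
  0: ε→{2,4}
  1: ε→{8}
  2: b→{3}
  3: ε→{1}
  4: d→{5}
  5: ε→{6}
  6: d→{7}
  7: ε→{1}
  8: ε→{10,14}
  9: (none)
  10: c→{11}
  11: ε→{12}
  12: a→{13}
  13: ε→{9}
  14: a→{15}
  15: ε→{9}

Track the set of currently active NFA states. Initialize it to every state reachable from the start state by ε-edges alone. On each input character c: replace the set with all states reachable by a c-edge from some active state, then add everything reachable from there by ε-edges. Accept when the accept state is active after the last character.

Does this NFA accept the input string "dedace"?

Answer: REJECT

Trace:
S₀ = ε-closure({0}) = {0,2,4}
'd' @ 1: {5,6}
'e' @ 2: {}  — dead — no transitions
rest 'dace' ignored (set empty)
final: {}; accept 9 not in set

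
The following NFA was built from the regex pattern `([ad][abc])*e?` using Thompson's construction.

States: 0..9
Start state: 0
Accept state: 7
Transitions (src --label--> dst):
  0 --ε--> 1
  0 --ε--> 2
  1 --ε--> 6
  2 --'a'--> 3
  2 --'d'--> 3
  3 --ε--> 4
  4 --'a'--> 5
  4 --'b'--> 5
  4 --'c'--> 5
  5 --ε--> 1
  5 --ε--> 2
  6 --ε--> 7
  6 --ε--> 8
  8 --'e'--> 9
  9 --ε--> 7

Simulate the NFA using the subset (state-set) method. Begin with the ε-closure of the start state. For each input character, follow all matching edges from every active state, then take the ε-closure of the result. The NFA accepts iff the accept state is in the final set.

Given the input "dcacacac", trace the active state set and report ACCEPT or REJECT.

S₀ = ε-closure({0}) = {0,1,2,6,7,8}
'd' @ 1: {3,4}
'c' @ 2: {1,2,5,6,7,8}  ✓accept
'a' @ 3: {3,4}
'c' @ 4: {1,2,5,6,7,8}  ✓accept
'a' @ 5: {3,4}
'c' @ 6: {1,2,5,6,7,8}  ✓accept
'a' @ 7: {3,4}
'c' @ 8: {1,2,5,6,7,8}  ✓accept
final: {1,2,5,6,7,8}; accept 7 in set

Answer: ACCEPT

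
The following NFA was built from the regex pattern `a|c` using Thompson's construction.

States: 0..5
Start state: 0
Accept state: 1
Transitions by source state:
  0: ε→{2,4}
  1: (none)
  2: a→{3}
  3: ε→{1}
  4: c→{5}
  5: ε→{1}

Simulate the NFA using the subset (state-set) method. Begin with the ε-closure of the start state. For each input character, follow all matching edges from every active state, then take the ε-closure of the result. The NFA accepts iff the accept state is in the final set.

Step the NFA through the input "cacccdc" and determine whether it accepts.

Answer: REJECT

Derivation:
start: ε-closure({0}) = {0,2,4}
'c' @ 1: {1,5}  (accept∈set)
'a' @ 2: {}  — no active states
rest 'cccdc' ignored (set empty)
end set {} — state 1 not in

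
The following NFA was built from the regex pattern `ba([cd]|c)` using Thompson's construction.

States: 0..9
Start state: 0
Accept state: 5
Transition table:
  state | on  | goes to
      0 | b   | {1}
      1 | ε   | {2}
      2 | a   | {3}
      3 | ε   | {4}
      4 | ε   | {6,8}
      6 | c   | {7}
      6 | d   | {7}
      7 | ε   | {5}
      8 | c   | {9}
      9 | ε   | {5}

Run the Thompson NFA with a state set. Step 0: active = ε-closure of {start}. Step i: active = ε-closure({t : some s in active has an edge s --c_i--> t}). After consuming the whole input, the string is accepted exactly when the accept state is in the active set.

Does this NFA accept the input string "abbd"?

S₀ = ε-closure({0}) = {0}
'a' @ 1: {}  — state set empty
rest 'bbd' ignored (set empty)
after full input: {}  (accept=5 not in)

Answer: REJECT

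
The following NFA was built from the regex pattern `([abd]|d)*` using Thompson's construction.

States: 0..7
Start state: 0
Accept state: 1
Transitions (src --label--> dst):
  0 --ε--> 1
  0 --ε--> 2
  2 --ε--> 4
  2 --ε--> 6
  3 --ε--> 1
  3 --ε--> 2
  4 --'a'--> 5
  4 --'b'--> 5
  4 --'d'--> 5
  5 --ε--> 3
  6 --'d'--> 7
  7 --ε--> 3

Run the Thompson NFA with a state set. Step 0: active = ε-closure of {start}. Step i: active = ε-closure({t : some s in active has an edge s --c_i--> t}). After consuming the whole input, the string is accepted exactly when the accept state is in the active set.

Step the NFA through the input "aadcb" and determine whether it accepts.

start: ε-closure({0}) = {0,1,2,4,6}
'a' @ 1: {1,2,3,4,5,6}  (accept∈set)
'a' @ 2: {1,2,3,4,5,6}  (accept∈set)
'd' @ 3: {1,2,3,4,5,6,7}  (accept∈set)
'c' @ 4: {}  — no active states
rest 'b' ignored (set empty)
final: {}; accept 1 not in set

Answer: REJECT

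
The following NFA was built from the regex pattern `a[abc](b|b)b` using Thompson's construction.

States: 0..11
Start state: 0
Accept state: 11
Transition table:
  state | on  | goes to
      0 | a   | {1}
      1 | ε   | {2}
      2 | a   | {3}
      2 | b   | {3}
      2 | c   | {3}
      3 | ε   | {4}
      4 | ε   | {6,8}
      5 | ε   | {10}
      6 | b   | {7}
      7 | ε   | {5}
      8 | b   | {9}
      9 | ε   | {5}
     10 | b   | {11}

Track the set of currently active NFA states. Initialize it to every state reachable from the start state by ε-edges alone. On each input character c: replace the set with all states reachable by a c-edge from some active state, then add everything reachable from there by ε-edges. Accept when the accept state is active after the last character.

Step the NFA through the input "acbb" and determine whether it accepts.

Answer: ACCEPT

Steps:
initial (ε-close {0}): {0}
'a' @ 1: {1,2}
'c' @ 2: {3,4,6,8}
'b' @ 3: {5,7,9,10}
'b' @ 4: {11}  ✓accept
end set {11} — state 11 in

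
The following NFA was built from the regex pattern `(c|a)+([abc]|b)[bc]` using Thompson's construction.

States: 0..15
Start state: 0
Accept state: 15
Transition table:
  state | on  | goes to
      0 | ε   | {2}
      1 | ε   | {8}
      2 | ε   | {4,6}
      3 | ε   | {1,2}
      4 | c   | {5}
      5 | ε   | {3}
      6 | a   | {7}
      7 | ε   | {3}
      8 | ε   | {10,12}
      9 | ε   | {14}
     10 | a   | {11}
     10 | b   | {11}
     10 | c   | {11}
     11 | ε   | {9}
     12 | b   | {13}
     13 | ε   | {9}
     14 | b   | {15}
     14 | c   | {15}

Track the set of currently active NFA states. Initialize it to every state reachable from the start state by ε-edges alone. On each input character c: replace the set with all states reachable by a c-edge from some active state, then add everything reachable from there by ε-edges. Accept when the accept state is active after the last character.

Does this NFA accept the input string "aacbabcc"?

Answer: REJECT

Steps:
start: ε-closure({0}) = {0,2,4,6}
'a' @ 1: {1,2,3,4,6,7,8,10,12}
'a' @ 2: {1,2,3,4,6,7,8,9,10,11,12,14}
'c' @ 3: {1,2,3,4,5,6,8,9,10,11,12,14,15}  (accept∈set)
'b' @ 4: {9,11,13,14,15}  (accept∈set)
'a' @ 5: {}  — dead — no transitions
rest 'bcc' ignored (set empty)
after full input: {}  (accept=15 not in)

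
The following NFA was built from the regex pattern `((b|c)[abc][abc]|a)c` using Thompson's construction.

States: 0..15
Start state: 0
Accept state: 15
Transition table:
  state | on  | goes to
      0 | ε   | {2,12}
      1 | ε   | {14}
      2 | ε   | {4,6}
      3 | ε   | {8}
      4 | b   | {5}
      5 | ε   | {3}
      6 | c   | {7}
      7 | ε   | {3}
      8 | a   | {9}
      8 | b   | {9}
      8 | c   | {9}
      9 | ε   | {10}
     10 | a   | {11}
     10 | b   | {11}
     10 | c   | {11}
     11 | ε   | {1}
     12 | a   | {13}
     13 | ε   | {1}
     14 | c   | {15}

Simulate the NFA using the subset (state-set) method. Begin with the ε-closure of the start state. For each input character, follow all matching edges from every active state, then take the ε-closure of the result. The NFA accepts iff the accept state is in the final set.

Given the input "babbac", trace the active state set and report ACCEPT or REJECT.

Answer: REJECT

Steps:
S₀ = ε-closure({0}) = {0,2,4,6,12}
'b' @ 1: {3,5,8}
'a' @ 2: {9,10}
'b' @ 3: {1,11,14}
'b' @ 4: {}  — dead — no transitions
rest 'ac' ignored (set empty)
end set {} — state 15 not in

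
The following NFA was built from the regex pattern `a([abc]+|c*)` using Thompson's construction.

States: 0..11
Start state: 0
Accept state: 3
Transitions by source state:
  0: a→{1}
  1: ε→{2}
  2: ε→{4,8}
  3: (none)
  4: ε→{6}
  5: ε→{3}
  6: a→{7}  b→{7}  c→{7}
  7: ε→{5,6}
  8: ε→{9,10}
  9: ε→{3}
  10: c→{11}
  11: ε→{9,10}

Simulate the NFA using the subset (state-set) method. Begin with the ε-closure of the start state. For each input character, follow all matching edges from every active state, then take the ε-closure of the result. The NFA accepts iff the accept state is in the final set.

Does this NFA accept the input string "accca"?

Answer: ACCEPT

Steps:
S₀ = ε-closure({0}) = {0}
'a' @ 1: {1,2,3,4,6,8,9,10}  [accepting]
'c' @ 2: {3,5,6,7,9,10,11}  [accepting]
'c' @ 3: {3,5,6,7,9,10,11}  [accepting]
'c' @ 4: {3,5,6,7,9,10,11}  [accepting]
'a' @ 5: {3,5,6,7}  [accepting]
end set {3,5,6,7} — state 3 in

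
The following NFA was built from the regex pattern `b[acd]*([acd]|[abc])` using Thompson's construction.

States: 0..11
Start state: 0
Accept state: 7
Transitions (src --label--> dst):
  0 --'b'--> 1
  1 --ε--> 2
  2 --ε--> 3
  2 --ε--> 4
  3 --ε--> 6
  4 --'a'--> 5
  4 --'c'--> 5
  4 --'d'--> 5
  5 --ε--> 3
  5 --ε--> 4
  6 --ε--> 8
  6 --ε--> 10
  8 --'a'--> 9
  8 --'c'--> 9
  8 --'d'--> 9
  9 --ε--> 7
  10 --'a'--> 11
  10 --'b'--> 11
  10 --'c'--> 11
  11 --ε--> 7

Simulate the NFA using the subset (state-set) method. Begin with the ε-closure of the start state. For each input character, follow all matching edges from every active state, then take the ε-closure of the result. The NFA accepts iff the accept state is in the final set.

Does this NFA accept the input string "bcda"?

Answer: ACCEPT

Steps:
S₀ = ε-closure({0}) = {0}
'b' @ 1: {1,2,3,4,6,8,10}
'c' @ 2: {3,4,5,6,7,8,9,10,11}  (accept∈set)
'd' @ 3: {3,4,5,6,7,8,9,10}  (accept∈set)
'a' @ 4: {3,4,5,6,7,8,9,10,11}  (accept∈set)
after full input: {3,4,5,6,7,8,9,10,11}  (accept=7 in)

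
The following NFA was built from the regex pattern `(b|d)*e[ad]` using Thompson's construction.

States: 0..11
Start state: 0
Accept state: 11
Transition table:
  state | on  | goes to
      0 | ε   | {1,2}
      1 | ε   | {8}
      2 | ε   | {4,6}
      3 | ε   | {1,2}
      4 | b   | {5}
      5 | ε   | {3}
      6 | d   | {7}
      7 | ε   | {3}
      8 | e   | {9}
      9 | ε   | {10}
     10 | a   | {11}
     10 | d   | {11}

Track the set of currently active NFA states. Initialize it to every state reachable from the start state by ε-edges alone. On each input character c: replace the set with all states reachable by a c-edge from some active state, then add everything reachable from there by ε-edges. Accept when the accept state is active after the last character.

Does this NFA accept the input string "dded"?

S₀ = ε-closure({0}) = {0,1,2,4,6,8}
'd' @ 1: {1,2,3,4,6,7,8}
'd' @ 2: {1,2,3,4,6,7,8}
'e' @ 3: {9,10}
'd' @ 4: {11}  [accepting]
end set {11} — state 11 in

Answer: ACCEPT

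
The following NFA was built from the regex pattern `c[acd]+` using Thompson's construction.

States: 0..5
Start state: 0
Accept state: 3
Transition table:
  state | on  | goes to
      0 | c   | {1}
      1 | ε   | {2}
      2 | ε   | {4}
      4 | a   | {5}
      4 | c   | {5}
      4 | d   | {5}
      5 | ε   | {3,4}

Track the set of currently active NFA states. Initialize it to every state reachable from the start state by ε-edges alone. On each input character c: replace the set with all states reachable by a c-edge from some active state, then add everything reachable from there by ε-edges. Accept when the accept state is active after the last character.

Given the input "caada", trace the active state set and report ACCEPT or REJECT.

initial (ε-close {0}): {0}
'c' @ 1: {1,2,4}
'a' @ 2: {3,4,5}  (accept∈set)
'a' @ 3: {3,4,5}  (accept∈set)
'd' @ 4: {3,4,5}  (accept∈set)
'a' @ 5: {3,4,5}  (accept∈set)
end set {3,4,5} — state 3 in

Answer: ACCEPT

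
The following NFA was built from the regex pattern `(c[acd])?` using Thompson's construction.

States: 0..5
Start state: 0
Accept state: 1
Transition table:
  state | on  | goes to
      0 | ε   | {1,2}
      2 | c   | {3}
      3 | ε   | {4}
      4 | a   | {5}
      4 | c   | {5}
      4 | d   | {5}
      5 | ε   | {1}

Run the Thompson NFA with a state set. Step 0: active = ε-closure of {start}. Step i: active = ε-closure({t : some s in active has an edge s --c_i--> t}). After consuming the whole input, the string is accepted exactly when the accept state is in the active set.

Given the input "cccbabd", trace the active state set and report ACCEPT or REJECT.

start: ε-closure({0}) = {0,1,2}
'c' @ 1: {3,4}
'c' @ 2: {1,5}  ✓accept
'c' @ 3: {}  — no active states
rest 'babd' ignored (set empty)
after full input: {}  (accept=1 not in)

Answer: REJECT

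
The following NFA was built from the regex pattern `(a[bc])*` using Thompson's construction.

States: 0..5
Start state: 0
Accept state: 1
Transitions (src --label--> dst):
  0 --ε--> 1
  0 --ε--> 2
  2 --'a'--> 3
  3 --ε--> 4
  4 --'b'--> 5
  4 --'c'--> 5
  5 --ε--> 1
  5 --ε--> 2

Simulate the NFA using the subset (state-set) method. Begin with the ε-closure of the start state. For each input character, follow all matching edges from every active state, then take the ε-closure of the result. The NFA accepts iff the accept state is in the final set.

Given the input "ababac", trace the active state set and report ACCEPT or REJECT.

Answer: ACCEPT

Steps:
initial (ε-close {0}): {0,1,2}
'a' @ 1: {3,4}
'b' @ 2: {1,2,5}  ✓accept
'a' @ 3: {3,4}
'b' @ 4: {1,2,5}  ✓accept
'a' @ 5: {3,4}
'c' @ 6: {1,2,5}  ✓accept
end set {1,2,5} — state 1 in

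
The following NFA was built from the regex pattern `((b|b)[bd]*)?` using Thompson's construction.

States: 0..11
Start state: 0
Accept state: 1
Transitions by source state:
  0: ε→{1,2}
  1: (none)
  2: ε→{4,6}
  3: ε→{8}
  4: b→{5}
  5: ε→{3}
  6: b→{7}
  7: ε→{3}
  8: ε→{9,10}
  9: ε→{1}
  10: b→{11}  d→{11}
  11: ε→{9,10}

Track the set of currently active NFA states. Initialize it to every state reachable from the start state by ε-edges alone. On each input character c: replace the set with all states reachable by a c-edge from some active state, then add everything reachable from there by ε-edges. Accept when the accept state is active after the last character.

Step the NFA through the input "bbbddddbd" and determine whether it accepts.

Answer: ACCEPT

Steps:
S₀ = ε-closure({0}) = {0,1,2,4,6}
'b' @ 1: {1,3,5,7,8,9,10}  [accepting]
'b' @ 2: {1,9,10,11}  [accepting]
'b' @ 3: {1,9,10,11}  [accepting]
'd' @ 4: {1,9,10,11}  [accepting]
'd' @ 5: {1,9,10,11}  [accepting]
'd' @ 6: {1,9,10,11}  [accepting]
'd' @ 7: {1,9,10,11}  [accepting]
'b' @ 8: {1,9,10,11}  [accepting]
'd' @ 9: {1,9,10,11}  [accepting]
final: {1,9,10,11}; accept 1 in set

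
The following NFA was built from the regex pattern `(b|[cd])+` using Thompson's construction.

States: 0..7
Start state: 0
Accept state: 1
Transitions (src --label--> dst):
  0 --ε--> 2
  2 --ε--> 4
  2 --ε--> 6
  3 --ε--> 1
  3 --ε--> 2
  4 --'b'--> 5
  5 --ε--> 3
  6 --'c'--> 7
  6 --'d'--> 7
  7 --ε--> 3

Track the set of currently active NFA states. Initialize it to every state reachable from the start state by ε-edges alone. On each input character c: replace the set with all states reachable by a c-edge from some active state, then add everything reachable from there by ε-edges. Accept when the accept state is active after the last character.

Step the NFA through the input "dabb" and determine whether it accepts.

Answer: REJECT

Steps:
start: ε-closure({0}) = {0,2,4,6}
'd' @ 1: {1,2,3,4,6,7}  [accepting]
'a' @ 2: {}  — no active states
rest 'bb' ignored (set empty)
end set {} — state 1 not in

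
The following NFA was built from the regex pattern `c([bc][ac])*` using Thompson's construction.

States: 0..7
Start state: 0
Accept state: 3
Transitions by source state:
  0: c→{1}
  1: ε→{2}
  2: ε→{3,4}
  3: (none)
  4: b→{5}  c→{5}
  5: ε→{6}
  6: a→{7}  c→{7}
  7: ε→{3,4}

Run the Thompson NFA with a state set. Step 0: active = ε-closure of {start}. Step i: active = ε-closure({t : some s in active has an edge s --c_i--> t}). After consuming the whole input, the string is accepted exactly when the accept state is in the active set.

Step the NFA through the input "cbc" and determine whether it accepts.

Answer: ACCEPT

Steps:
start: ε-closure({0}) = {0}
'c' @ 1: {1,2,3,4}  (accept∈set)
'b' @ 2: {5,6}
'c' @ 3: {3,4,7}  (accept∈set)
final: {3,4,7}; accept 3 in set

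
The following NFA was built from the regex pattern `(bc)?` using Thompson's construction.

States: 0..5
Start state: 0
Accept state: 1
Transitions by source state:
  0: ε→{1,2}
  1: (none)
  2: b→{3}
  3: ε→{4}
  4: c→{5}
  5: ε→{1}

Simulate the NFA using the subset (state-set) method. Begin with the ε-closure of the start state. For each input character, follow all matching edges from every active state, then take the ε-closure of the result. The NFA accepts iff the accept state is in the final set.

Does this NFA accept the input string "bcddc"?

S₀ = ε-closure({0}) = {0,1,2}
'b' @ 1: {3,4}
'c' @ 2: {1,5}  ✓accept
'd' @ 3: {}  — dead — no transitions
rest 'dc' ignored (set empty)
final: {}; accept 1 not in set

Answer: REJECT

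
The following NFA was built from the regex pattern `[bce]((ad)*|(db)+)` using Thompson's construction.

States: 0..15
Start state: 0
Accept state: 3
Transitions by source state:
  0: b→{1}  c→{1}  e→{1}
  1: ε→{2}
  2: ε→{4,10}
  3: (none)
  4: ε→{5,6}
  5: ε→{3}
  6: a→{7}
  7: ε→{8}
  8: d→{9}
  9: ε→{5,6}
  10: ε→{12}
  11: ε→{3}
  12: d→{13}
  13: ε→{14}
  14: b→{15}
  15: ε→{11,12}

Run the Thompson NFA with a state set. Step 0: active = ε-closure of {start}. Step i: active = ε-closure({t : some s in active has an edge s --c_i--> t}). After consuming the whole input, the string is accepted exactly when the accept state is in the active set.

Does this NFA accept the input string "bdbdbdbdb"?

S₀ = ε-closure({0}) = {0}
'b' @ 1: {1,2,3,4,5,6,10,12}  (accept∈set)
'd' @ 2: {13,14}
'b' @ 3: {3,11,12,15}  (accept∈set)
'd' @ 4: {13,14}
'b' @ 5: {3,11,12,15}  (accept∈set)
'd' @ 6: {13,14}
'b' @ 7: {3,11,12,15}  (accept∈set)
'd' @ 8: {13,14}
'b' @ 9: {3,11,12,15}  (accept∈set)
final: {3,11,12,15}; accept 3 in set

Answer: ACCEPT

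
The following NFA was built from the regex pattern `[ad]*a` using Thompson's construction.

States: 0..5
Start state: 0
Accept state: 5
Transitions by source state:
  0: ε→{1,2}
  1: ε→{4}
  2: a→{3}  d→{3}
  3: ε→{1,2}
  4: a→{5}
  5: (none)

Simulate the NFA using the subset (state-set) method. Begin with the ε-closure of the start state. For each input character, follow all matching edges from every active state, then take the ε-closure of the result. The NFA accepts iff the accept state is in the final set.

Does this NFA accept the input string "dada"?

start: ε-closure({0}) = {0,1,2,4}
'd' @ 1: {1,2,3,4}
'a' @ 2: {1,2,3,4,5}  ✓accept
'd' @ 3: {1,2,3,4}
'a' @ 4: {1,2,3,4,5}  ✓accept
end set {1,2,3,4,5} — state 5 in

Answer: ACCEPT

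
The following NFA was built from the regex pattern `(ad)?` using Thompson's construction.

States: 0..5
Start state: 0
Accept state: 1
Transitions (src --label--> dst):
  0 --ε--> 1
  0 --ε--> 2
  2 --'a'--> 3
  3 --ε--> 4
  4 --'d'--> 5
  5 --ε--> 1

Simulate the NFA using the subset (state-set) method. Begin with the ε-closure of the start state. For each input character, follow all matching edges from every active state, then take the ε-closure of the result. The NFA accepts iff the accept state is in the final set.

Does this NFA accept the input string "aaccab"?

initial (ε-close {0}): {0,1,2}
'a' @ 1: {3,4}
'a' @ 2: {}  — no active states
rest 'ccab' ignored (set empty)
end set {} — state 1 not in

Answer: REJECT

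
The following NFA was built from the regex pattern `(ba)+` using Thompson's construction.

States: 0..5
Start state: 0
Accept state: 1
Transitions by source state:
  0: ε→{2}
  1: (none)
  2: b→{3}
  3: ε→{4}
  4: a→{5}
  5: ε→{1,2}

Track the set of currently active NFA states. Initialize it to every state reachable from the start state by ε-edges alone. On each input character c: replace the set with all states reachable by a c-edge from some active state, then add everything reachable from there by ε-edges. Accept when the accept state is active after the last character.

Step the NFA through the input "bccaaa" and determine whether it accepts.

Answer: REJECT

Steps:
initial (ε-close {0}): {0,2}
'b' @ 1: {3,4}
'c' @ 2: {}  — dead — no transitions
rest 'caaa' ignored (set empty)
end set {} — state 1 not in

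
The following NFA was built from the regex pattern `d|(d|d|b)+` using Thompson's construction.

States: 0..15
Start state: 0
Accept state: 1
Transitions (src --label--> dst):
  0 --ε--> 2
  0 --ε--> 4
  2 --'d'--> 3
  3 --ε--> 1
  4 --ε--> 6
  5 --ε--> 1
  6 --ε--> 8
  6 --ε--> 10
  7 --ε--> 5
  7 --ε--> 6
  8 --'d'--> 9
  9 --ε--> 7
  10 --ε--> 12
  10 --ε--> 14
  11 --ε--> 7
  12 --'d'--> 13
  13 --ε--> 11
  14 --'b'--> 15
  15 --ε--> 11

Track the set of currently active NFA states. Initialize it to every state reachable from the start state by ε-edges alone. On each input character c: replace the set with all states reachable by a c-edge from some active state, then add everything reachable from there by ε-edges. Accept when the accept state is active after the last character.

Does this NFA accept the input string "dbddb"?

initial (ε-close {0}): {0,2,4,6,8,10,12,14}
'd' @ 1: {1,3,5,6,7,8,9,10,11,12,13,14}  (accept∈set)
'b' @ 2: {1,5,6,7,8,10,11,12,14,15}  (accept∈set)
'd' @ 3: {1,5,6,7,8,9,10,11,12,13,14}  (accept∈set)
'd' @ 4: {1,5,6,7,8,9,10,11,12,13,14}  (accept∈set)
'b' @ 5: {1,5,6,7,8,10,11,12,14,15}  (accept∈set)
end set {1,5,6,7,8,10,11,12,14,15} — state 1 in

Answer: ACCEPT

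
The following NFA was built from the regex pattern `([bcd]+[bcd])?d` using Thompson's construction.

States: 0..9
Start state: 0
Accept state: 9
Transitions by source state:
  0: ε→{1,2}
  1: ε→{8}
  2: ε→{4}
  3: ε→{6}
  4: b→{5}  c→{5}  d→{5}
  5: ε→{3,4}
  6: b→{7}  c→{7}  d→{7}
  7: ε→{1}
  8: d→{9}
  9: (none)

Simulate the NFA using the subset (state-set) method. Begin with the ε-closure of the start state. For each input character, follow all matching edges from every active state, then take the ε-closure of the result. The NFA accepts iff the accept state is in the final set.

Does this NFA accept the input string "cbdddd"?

Answer: ACCEPT

Derivation:
start: ε-closure({0}) = {0,1,2,4,8}
'c' @ 1: {3,4,5,6}
'b' @ 2: {1,3,4,5,6,7,8}
'd' @ 3: {1,3,4,5,6,7,8,9}  ✓accept
'd' @ 4: {1,3,4,5,6,7,8,9}  ✓accept
'd' @ 5: {1,3,4,5,6,7,8,9}  ✓accept
'd' @ 6: {1,3,4,5,6,7,8,9}  ✓accept
after full input: {1,3,4,5,6,7,8,9}  (accept=9 in)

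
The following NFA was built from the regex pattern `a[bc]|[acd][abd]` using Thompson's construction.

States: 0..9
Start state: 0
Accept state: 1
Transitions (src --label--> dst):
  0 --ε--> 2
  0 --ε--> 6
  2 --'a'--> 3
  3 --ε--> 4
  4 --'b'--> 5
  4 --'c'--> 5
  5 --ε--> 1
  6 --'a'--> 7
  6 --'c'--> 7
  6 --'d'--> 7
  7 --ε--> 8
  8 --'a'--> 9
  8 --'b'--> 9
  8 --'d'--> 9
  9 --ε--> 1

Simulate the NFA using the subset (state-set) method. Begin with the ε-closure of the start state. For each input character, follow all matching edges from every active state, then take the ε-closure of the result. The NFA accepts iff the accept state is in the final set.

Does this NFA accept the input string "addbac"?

S₀ = ε-closure({0}) = {0,2,6}
'a' @ 1: {3,4,7,8}
'd' @ 2: {1,9}  (accept∈set)
'd' @ 3: {}  — dead — no transitions
rest 'bac' ignored (set empty)
end set {} — state 1 not in

Answer: REJECT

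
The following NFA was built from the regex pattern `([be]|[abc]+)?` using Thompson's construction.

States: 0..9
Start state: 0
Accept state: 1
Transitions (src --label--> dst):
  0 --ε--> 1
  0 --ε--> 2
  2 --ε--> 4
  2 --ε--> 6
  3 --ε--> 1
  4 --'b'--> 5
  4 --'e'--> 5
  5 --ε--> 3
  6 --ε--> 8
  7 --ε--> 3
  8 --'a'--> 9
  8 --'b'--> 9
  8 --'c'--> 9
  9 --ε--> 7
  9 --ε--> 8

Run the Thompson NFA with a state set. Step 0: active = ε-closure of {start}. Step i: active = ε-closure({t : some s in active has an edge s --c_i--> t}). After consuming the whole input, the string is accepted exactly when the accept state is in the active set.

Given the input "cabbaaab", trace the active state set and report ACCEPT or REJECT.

Answer: ACCEPT

Steps:
start: ε-closure({0}) = {0,1,2,4,6,8}
'c' @ 1: {1,3,7,8,9}  [accepting]
'a' @ 2: {1,3,7,8,9}  [accepting]
'b' @ 3: {1,3,7,8,9}  [accepting]
'b' @ 4: {1,3,7,8,9}  [accepting]
'a' @ 5: {1,3,7,8,9}  [accepting]
'a' @ 6: {1,3,7,8,9}  [accepting]
'a' @ 7: {1,3,7,8,9}  [accepting]
'b' @ 8: {1,3,7,8,9}  [accepting]
after full input: {1,3,7,8,9}  (accept=1 in)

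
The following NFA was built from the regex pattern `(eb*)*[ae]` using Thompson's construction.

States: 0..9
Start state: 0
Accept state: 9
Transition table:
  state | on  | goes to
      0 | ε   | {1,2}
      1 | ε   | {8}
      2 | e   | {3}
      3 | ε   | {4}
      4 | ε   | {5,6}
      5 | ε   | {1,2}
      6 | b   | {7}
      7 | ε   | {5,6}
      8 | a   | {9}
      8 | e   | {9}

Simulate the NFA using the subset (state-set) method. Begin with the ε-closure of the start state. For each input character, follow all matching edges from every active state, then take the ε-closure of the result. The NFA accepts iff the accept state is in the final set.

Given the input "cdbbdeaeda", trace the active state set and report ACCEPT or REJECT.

start: ε-closure({0}) = {0,1,2,8}
'c' @ 1: {}  — no active states
rest 'dbbdeaeda' ignored (set empty)
final: {}; accept 9 not in set

Answer: REJECT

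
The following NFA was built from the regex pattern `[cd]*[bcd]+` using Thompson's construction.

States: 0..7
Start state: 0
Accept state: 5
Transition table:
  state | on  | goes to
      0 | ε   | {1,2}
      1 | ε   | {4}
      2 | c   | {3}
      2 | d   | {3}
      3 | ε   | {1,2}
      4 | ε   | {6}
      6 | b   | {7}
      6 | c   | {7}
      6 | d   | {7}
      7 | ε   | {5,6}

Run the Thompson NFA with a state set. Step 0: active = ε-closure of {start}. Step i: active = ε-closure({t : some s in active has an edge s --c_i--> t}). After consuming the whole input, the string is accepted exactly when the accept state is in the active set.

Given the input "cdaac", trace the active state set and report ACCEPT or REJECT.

initial (ε-close {0}): {0,1,2,4,6}
'c' @ 1: {1,2,3,4,5,6,7}  (accept∈set)
'd' @ 2: {1,2,3,4,5,6,7}  (accept∈set)
'a' @ 3: {}  — no active states
rest 'ac' ignored (set empty)
end set {} — state 5 not in

Answer: REJECT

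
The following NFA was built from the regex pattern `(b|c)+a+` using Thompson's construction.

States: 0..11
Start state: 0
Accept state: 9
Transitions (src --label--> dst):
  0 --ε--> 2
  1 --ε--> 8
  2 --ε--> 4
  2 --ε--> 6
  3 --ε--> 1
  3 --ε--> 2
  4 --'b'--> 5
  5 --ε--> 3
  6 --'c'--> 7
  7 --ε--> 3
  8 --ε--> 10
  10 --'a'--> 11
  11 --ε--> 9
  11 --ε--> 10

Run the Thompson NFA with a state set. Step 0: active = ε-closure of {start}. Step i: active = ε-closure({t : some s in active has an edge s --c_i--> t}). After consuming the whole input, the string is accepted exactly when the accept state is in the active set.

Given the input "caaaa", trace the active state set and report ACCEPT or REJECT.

initial (ε-close {0}): {0,2,4,6}
'c' @ 1: {1,2,3,4,6,7,8,10}
'a' @ 2: {9,10,11}  ✓accept
'a' @ 3: {9,10,11}  ✓accept
'a' @ 4: {9,10,11}  ✓accept
'a' @ 5: {9,10,11}  ✓accept
after full input: {9,10,11}  (accept=9 in)

Answer: ACCEPT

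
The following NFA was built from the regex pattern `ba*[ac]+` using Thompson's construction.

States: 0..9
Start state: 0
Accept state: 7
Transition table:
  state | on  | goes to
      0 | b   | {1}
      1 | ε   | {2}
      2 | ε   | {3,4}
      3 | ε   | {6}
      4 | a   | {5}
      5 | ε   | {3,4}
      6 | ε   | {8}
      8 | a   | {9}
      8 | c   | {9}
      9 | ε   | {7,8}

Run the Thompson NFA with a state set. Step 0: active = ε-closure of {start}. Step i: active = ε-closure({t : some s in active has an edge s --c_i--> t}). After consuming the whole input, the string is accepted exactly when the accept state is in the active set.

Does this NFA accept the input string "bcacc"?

Answer: ACCEPT

Derivation:
start: ε-closure({0}) = {0}
'b' @ 1: {1,2,3,4,6,8}
'c' @ 2: {7,8,9}  ✓accept
'a' @ 3: {7,8,9}  ✓accept
'c' @ 4: {7,8,9}  ✓accept
'c' @ 5: {7,8,9}  ✓accept
after full input: {7,8,9}  (accept=7 in)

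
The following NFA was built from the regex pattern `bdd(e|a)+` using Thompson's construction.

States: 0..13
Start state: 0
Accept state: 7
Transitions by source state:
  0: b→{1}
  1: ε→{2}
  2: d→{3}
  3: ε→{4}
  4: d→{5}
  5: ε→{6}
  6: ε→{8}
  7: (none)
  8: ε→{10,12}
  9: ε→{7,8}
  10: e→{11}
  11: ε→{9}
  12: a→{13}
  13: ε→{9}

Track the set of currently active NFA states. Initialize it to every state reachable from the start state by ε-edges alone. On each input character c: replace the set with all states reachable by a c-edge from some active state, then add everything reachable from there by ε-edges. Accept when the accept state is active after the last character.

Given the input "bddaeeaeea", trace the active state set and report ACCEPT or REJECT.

Answer: ACCEPT

Derivation:
initial (ε-close {0}): {0}
'b' @ 1: {1,2}
'd' @ 2: {3,4}
'd' @ 3: {5,6,8,10,12}
'a' @ 4: {7,8,9,10,12,13}  ✓accept
'e' @ 5: {7,8,9,10,11,12}  ✓accept
'e' @ 6: {7,8,9,10,11,12}  ✓accept
'a' @ 7: {7,8,9,10,12,13}  ✓accept
'e' @ 8: {7,8,9,10,11,12}  ✓accept
'e' @ 9: {7,8,9,10,11,12}  ✓accept
'a' @ 10: {7,8,9,10,12,13}  ✓accept
after full input: {7,8,9,10,12,13}  (accept=7 in)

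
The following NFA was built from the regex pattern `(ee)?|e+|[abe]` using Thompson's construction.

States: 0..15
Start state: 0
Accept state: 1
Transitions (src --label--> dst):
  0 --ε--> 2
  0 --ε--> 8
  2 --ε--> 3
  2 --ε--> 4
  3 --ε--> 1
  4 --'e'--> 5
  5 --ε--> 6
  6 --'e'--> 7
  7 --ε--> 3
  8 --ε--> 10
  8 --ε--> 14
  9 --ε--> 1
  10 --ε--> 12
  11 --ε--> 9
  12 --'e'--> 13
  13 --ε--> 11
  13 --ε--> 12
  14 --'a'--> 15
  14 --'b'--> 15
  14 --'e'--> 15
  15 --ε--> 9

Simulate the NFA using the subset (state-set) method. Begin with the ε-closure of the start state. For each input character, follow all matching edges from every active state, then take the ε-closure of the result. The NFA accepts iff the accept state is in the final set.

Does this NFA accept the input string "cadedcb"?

start: ε-closure({0}) = {0,1,2,3,4,8,10,12,14}
'c' @ 1: {}  — no active states
rest 'adedcb' ignored (set empty)
end set {} — state 1 not in

Answer: REJECT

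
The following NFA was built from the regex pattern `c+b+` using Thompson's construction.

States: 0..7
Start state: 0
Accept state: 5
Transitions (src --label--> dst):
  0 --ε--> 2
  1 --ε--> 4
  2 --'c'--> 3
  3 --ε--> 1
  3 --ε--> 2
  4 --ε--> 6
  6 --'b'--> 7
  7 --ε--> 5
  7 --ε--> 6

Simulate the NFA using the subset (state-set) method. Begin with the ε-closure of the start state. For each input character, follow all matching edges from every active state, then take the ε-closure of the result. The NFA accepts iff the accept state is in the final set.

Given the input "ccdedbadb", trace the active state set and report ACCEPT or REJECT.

initial (ε-close {0}): {0,2}
'c' @ 1: {1,2,3,4,6}
'c' @ 2: {1,2,3,4,6}
'd' @ 3: {}  — dead — no transitions
rest 'edbadb' ignored (set empty)
end set {} — state 5 not in

Answer: REJECT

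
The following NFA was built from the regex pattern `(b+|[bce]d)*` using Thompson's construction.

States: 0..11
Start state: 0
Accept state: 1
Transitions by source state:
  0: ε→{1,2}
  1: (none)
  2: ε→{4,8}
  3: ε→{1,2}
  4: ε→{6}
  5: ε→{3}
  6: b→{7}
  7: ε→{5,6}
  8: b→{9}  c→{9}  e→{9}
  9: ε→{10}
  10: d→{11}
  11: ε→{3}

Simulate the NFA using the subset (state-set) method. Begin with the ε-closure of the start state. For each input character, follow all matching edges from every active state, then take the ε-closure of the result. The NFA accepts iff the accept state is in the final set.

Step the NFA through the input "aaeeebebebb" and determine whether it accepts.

start: ε-closure({0}) = {0,1,2,4,6,8}
'a' @ 1: {}  — no active states
rest 'aeeebebebb' ignored (set empty)
after full input: {}  (accept=1 not in)

Answer: REJECT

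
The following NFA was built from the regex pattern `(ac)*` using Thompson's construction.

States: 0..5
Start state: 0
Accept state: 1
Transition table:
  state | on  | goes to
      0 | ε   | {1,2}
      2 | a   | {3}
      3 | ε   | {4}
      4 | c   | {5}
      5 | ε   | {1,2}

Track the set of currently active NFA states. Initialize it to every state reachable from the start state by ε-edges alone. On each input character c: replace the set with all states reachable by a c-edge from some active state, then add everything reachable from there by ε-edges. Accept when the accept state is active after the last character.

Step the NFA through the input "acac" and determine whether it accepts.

initial (ε-close {0}): {0,1,2}
'a' @ 1: {3,4}
'c' @ 2: {1,2,5}  [accepting]
'a' @ 3: {3,4}
'c' @ 4: {1,2,5}  [accepting]
final: {1,2,5}; accept 1 in set

Answer: ACCEPT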